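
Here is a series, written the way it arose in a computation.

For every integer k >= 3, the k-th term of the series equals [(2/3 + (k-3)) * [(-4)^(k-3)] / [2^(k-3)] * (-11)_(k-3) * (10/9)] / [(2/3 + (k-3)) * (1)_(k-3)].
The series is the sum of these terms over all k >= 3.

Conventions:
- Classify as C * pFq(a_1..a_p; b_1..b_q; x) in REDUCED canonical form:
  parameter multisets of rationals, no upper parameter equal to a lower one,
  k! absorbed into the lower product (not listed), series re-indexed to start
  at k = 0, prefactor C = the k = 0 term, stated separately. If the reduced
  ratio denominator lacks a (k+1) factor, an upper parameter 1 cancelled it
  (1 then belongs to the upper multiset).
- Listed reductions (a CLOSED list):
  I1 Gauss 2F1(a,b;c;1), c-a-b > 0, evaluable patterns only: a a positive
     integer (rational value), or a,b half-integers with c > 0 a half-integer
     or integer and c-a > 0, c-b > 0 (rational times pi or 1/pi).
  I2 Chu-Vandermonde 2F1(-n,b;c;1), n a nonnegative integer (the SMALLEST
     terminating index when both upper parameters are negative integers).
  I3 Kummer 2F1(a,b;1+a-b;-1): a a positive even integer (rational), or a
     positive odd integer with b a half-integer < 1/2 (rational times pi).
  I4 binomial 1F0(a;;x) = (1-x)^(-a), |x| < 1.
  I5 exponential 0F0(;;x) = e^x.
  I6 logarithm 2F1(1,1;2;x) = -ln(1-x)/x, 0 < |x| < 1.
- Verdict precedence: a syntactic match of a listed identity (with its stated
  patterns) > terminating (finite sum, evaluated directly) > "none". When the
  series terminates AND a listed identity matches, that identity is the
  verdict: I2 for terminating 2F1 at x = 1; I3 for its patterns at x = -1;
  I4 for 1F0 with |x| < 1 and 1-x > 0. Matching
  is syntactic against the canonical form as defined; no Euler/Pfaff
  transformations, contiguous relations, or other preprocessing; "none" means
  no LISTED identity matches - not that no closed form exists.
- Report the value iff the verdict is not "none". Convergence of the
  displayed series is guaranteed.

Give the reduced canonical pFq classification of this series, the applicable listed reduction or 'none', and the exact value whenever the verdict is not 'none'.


At argument -2: a 1F0 with upper {-11}, lower {-}, scaled by C = 10/9. Verdict: terminating - upper parameter -11 makes this a finite sum (last index 11), evaluated exactly. Exact value: 196830.

Key step: x = (-2) and the two k-th powers (C = 10/9, x = -2) combine into one argument.
Consecutive-term ratio: r(k) = (-2) * (k-11) / [(k+1)] - rational in k. x = (-2); t_0 = 10/9; negate the roots.


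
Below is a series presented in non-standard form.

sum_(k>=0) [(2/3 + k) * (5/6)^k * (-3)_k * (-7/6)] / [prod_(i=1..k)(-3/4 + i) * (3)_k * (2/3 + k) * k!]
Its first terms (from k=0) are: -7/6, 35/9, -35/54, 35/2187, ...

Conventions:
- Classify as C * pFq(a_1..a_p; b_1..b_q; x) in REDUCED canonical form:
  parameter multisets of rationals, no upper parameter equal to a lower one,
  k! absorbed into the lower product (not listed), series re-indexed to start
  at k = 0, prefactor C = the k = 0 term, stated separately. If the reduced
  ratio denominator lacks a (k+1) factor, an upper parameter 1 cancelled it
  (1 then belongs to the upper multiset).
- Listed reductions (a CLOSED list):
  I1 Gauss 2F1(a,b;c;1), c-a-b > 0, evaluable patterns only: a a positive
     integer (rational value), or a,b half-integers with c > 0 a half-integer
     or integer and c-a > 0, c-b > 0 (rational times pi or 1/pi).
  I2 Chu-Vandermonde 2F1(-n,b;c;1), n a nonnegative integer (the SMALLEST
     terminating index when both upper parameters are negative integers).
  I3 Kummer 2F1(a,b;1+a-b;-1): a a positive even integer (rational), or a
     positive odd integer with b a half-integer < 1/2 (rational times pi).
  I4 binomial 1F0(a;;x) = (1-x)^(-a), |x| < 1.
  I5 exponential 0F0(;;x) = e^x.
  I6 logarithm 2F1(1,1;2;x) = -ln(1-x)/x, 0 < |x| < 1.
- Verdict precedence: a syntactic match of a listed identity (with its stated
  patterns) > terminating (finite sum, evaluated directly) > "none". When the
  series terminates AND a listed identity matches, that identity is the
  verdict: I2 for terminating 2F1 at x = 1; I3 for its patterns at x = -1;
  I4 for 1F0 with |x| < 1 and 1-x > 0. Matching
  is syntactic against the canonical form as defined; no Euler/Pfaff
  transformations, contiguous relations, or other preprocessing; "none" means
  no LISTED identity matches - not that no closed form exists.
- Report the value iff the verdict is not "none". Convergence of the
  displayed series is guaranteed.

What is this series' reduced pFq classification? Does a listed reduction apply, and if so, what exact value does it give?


First insight: t_0 = -7/6 here, and k + 2/3 divides numerator and denominator alike; C = -7/6 after cancelling.
Adjacent-term ratio: r(k) = (5/6) * (k-3) / [(k+1/4) (k+3) (k+1)] - rational in k, leading ratio (5/6); with t_0 = -7/6, classification follows.

At argument 5/6: a 1F2 with upper {-3}, lower {1/4, 3}, scaled by C = -7/6. Verdict: terminating. With -3 upstairs the series is a 4-term polynomial sum; evaluated term by term. Value: 4571/2187.


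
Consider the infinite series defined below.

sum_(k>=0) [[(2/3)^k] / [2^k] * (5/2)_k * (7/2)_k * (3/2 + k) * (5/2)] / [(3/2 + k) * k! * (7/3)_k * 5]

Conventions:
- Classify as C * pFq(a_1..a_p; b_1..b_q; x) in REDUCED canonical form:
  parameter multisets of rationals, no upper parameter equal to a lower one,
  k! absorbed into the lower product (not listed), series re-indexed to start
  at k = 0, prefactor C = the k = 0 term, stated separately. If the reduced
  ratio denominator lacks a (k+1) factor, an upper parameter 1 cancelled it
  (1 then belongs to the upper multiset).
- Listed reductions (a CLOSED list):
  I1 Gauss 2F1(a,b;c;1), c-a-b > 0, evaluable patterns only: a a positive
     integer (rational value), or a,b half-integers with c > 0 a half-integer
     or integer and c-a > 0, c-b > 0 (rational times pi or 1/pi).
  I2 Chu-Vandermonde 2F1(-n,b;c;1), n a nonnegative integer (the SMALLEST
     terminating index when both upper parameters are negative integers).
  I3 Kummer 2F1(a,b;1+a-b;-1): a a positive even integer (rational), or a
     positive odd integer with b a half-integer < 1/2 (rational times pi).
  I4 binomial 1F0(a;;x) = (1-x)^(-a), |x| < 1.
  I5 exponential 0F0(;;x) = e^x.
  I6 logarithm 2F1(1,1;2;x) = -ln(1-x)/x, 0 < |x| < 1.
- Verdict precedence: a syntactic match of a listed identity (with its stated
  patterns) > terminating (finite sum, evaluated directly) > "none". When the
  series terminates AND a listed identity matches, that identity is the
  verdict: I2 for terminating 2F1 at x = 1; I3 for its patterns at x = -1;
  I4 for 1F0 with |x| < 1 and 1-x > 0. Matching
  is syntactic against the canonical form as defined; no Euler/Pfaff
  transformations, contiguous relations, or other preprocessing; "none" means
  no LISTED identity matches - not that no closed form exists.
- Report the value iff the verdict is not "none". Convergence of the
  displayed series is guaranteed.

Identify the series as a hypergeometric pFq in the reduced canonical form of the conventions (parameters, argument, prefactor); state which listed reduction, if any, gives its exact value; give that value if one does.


Classification (C = 1/2): 2F1 with upper {5/2, 7/2}, lower {7/3}, argument x = 1/3. Verdict: none (x = 1/3): each listed identity misses the multisets {5/2, 7/2} ; {7/3}.

Key step: with t_0 = 1/2, the constant factors (C = 1/2) combine into one prefactor.
Ratio: r(k) = (1/3) * (k+5/2) (k+7/2) / [(k+7/3) (k+1)] - rational in k. x = (1/3); t_0 = 1/2; negate the roots.


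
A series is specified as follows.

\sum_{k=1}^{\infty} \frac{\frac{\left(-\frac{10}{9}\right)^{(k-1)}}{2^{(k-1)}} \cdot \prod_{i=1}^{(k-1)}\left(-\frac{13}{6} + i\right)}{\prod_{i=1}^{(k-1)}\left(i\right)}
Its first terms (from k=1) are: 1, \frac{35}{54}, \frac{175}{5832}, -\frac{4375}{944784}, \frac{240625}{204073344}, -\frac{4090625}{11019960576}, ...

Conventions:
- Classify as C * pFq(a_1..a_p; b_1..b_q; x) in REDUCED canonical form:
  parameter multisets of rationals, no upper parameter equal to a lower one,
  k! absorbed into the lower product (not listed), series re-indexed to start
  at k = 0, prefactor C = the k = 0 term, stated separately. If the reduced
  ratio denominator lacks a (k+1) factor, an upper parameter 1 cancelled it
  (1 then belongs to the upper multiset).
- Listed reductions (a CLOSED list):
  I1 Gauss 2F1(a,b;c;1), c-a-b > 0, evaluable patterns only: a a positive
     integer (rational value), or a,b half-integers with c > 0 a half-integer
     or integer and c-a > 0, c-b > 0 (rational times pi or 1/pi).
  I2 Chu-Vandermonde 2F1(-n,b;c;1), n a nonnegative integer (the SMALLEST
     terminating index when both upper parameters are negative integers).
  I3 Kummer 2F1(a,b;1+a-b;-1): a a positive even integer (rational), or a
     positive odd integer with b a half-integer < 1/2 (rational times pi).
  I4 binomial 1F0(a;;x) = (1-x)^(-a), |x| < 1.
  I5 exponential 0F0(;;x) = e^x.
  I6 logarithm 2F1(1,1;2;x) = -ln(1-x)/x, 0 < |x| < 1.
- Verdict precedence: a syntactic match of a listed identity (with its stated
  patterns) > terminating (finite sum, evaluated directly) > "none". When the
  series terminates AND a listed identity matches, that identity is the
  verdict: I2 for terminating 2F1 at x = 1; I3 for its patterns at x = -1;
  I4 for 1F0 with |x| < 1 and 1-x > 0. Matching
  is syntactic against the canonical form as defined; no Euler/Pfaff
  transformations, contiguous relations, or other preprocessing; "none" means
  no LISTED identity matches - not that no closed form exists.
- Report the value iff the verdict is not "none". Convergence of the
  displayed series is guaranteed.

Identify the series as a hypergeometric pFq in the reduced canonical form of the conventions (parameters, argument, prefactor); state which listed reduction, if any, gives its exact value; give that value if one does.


x = -\frac{5}{9} here; the reduced form reads 1F0, upper {-\frac{7}{6}}, lower {-}, C = 1. Verdict: the I4 binomial reduction applies (the 1F0 binomial series: exponent 7/6, x = -\frac{5}{9}). Sum: \left(\frac{14}{9}\right)^{\frac{7}{6}}.

Structural cue: t_0 = 1 here, and the running product (prefactor 1) telescopes to a rising factorial.
Term ratio: r(k) = -\frac{5}{9} * (k-\frac{7}{6}) / [(k+1)] - rational in k. x = -\frac{5}{9}; t_0 = 1; negate the roots.


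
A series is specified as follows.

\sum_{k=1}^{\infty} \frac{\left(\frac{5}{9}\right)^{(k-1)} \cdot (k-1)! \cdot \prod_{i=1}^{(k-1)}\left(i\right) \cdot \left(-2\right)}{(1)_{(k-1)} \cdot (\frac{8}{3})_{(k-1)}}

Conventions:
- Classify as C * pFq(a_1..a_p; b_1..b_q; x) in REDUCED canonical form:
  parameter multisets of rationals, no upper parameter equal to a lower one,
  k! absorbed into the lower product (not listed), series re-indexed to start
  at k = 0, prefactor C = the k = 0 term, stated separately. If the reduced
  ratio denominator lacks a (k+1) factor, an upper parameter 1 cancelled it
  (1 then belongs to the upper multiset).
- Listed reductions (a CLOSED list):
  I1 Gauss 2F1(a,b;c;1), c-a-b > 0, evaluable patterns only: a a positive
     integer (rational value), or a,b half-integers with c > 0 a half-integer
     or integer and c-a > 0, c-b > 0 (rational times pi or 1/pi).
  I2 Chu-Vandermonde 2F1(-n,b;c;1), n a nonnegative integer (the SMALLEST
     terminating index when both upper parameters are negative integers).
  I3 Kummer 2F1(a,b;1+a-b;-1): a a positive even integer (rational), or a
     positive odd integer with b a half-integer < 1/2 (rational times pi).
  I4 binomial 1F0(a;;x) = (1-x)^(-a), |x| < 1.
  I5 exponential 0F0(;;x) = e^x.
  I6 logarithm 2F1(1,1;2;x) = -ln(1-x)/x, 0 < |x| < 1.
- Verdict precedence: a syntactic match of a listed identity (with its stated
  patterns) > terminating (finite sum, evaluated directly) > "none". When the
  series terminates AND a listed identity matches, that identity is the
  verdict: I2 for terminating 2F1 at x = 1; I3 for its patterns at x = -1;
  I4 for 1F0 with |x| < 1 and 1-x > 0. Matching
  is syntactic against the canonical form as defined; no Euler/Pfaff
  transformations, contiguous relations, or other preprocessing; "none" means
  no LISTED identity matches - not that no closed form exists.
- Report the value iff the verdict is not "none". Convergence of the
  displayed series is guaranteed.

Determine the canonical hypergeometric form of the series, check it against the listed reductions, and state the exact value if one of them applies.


At argument \frac{5}{9}: a 2F1 with upper {1, 1}, lower {\frac{8}{3}}, scaled by C = -2. Verdict: none - this 2F1 at x = \frac{5}{9} matches no listed pattern, and upper {1, 1} holds no stopper.

Key observation: with t_0 = -2, the factorial ratio (prefactor -2) (k+a-1)!/(a-1)! is a rising factorial (a)_k.
Adjacent-term ratio: r(k) = \frac{5}{9} * (k+1) (k+1) / [(k+\frac{8}{3}) (k+1)] - rational in k. x = \frac{5}{9}; t_0 = -2; negate the roots.


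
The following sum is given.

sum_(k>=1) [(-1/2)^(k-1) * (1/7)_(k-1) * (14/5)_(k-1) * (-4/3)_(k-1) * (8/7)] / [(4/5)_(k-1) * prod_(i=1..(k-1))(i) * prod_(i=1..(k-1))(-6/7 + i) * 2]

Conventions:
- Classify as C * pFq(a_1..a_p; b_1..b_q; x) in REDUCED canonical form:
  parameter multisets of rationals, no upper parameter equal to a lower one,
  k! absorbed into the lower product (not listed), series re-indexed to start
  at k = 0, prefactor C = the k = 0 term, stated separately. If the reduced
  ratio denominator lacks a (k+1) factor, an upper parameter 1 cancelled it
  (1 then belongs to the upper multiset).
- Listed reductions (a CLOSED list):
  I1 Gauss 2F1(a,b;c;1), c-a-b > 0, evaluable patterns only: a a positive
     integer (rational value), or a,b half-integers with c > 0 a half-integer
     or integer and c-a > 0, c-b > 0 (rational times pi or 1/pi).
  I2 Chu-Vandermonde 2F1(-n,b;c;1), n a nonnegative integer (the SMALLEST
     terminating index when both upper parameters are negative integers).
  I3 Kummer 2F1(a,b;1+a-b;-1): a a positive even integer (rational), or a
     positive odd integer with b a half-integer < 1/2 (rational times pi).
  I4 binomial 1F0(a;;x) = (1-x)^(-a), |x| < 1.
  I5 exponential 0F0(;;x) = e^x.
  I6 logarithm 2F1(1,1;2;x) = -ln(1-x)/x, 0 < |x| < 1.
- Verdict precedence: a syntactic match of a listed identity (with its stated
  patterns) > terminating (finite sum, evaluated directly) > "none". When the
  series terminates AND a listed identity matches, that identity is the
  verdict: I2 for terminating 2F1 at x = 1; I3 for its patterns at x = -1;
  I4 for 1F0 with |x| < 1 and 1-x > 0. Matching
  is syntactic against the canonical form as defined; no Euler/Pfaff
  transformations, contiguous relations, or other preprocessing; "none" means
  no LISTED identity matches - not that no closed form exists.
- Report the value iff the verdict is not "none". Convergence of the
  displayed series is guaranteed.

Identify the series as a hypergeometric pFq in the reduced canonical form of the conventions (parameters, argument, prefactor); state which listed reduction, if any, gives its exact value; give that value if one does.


Canonical form: C = 4/7 times 2F1 with upper {-4/3, 14/5}, lower {4/5}, x = -1/2. Verdict: none. Every listed pattern misses the 2F1 form at -1/2, upper {-4/3, 14/5}.

Structural cue: with t_0 = 4/7, the parameter 1/7 appears in both the upper and lower lists and cancels.
Ratio: r(k) = (-1/2) * (k-4/3) (k+14/5) / [(k+4/5) (k+1)] ; factor over Q: parameters, x = (-1/2), and C = 4/7.


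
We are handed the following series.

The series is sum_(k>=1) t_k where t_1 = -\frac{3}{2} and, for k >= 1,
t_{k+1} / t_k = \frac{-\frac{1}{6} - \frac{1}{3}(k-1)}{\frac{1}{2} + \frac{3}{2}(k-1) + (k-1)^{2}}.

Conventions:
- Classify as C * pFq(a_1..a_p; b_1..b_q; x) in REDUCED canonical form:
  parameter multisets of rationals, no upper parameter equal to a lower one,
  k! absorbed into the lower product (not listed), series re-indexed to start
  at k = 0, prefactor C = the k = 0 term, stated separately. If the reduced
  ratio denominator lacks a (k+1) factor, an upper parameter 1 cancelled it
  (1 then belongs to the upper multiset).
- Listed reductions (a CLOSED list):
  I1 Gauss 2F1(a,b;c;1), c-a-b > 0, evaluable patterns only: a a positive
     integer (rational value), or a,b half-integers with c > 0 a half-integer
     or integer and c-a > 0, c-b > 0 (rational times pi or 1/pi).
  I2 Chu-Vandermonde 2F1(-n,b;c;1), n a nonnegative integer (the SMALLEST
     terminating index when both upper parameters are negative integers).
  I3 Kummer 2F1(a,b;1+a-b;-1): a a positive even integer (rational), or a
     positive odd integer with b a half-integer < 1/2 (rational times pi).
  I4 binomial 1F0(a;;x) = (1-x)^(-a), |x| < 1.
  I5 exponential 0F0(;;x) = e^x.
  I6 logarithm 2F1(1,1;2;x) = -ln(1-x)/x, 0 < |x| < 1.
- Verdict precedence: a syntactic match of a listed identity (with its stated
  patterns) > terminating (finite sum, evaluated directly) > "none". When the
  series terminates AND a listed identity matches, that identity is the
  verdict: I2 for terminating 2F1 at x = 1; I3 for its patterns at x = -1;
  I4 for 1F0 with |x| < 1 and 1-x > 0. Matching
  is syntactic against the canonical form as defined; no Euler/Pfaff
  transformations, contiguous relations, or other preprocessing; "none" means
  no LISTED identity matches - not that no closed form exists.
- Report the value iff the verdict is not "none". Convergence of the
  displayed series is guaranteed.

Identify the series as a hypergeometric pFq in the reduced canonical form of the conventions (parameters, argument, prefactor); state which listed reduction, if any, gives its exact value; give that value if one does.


x = -\frac{1}{3} here; the reduced form reads 0F0, upper {-}, lower {-}, C = -\frac{3}{2}. Verdict: the I5 exponential reduction applies (the 0F0 exponential series at x = -\frac{1}{3}). Its exact value is \left(-\frac{3}{2}\right) \cdot e^{-\frac{1}{3}}.

First insight: with t_0 = -\frac{3}{2}, factor the ratio over Q (C = -3/2): negated roots = parameters.
Consecutive-term ratio: r(k) = -\frac{1}{3} * 1 / [(k+1)] - rational in k. x = -\frac{1}{3}; t_0 = -\frac{3}{2}; negate the roots.


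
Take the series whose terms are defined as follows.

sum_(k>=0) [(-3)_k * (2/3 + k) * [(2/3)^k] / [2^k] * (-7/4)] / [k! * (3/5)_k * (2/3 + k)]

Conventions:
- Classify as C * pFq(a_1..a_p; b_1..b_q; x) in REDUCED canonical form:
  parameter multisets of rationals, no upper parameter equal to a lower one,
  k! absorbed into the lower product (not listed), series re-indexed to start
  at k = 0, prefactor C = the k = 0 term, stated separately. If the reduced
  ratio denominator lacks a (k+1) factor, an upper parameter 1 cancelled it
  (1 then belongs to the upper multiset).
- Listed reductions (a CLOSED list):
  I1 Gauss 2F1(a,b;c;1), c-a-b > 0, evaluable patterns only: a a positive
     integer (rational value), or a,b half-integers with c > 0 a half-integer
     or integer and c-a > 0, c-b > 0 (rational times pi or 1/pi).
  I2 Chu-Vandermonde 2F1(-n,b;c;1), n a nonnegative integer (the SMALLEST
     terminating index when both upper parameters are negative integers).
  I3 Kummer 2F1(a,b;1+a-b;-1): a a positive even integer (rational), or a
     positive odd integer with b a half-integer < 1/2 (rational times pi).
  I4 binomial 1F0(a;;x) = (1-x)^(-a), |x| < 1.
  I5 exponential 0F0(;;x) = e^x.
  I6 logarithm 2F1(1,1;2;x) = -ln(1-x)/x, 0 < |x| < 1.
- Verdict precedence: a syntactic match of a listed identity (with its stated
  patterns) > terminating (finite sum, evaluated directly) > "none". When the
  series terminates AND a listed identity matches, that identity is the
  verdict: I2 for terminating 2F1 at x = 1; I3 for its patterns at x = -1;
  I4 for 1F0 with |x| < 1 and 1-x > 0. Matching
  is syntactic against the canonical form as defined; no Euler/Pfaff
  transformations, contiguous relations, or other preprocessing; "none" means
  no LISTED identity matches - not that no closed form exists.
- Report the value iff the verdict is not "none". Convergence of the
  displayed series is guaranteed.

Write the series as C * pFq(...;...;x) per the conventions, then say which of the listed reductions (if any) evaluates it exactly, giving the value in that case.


Key observation: from the first term -7/4: k + 2/3 divides numerator and denominator alike; prefactor -7/4 after cancelling.
Term ratio: r(k) = (1/3) * (k-3) / [(k+3/5) (k+1)] - poly over poly, x = (1/3) from leading terms; C = -7/4 at k = 0.

The series (x = 1/3) is 1F1: upper {-3}, lower {3/5}, prefactor -7/4. Verdict: terminating. (-3)_k vanishes past k = 3, leaving a 4-term sum, computed directly. Exact value: 616/1053.


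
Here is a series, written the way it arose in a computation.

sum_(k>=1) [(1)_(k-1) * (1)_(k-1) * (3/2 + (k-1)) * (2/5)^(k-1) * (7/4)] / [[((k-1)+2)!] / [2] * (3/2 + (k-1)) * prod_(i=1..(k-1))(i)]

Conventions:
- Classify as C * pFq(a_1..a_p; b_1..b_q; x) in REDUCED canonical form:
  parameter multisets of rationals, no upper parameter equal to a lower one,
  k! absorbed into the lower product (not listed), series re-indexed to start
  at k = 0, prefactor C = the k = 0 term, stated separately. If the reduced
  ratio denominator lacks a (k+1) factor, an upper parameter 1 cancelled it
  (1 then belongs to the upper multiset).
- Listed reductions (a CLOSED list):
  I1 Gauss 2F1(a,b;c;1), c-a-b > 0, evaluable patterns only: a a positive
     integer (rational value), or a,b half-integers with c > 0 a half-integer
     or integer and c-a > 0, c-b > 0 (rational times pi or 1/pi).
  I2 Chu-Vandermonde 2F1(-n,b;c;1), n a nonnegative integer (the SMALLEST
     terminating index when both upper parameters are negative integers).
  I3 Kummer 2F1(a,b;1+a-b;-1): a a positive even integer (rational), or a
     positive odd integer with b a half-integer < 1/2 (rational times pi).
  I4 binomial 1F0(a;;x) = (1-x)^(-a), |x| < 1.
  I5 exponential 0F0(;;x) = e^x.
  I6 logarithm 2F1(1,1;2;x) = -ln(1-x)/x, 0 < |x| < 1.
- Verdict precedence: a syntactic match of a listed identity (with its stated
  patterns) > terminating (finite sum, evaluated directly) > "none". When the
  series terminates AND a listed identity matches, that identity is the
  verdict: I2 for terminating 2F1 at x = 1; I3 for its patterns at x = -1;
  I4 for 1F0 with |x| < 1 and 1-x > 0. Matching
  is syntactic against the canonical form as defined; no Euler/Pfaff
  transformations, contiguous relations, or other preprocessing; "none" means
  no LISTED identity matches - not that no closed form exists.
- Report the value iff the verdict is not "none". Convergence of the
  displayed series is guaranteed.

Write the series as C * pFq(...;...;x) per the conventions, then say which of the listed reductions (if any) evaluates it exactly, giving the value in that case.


This is 7/4 * 2F1(1, 1; 3; 2/5) in reduced canonical form. Verdict: none - this 2F1 at x = 2/5 matches no listed pattern, and upper {1, 1} holds no stopper.

Key step: from the first term 7/4: the product of the first k integers (prefactor 7/4) is k!.
Adjacent-term ratio: r(k) = (2/5) * (k+1) (k+1) / [(k+3) (k+1)] - rational in k. x = (2/5); t_0 = 7/4; negate the roots.


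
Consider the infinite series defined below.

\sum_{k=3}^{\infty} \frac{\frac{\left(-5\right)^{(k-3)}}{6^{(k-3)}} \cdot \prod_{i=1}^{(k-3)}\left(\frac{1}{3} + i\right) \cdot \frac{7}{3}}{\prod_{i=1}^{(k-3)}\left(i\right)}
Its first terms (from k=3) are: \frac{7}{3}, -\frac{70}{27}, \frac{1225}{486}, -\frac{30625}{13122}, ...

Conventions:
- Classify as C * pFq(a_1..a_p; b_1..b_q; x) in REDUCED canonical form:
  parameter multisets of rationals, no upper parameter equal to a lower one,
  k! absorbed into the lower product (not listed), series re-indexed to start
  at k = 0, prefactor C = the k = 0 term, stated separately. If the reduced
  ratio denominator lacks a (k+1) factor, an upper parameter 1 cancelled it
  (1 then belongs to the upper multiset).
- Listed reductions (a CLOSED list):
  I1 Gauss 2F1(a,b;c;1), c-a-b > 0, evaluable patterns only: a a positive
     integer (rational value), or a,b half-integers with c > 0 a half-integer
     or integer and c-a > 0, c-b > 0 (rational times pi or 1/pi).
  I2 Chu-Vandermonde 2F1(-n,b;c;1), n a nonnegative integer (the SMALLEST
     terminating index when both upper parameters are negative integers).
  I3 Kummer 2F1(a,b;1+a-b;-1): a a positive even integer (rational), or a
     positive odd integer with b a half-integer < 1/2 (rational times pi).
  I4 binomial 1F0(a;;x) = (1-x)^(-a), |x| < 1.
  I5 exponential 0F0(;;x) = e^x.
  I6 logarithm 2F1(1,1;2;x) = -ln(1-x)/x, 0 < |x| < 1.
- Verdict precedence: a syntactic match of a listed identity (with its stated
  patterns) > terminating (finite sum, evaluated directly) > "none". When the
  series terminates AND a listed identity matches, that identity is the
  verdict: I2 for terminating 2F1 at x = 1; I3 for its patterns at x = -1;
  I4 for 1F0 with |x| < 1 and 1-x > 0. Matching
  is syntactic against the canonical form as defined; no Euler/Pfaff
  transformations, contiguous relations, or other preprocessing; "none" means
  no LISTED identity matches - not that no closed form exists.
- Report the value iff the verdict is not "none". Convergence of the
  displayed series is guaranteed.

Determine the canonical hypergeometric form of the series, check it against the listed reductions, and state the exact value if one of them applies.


Key observation: with t_0 = \frac{7}{3}, the product of the first k integers (C = 7/3, x = -5/6) is k!.
Term ratio: r(k) = -\frac{5}{6} * (k+\frac{4}{3}) / [(k+1)] - rational; roots negated = parameters, x = -\frac{5}{6}, C = \frac{7}{3}.

With C = \frac{7}{3}: the canonical form is 1F0(\frac{4}{3}; -; -\frac{5}{6}). Verdict at x = -\frac{5}{6}: the binomial series (I4) matches (the 1F0 binomial series: exponent -4/3, x = -\frac{5}{6}). Hence: \frac{7}{3} \cdot \left(\frac{11}{6}\right)^{-\frac{4}{3}}.


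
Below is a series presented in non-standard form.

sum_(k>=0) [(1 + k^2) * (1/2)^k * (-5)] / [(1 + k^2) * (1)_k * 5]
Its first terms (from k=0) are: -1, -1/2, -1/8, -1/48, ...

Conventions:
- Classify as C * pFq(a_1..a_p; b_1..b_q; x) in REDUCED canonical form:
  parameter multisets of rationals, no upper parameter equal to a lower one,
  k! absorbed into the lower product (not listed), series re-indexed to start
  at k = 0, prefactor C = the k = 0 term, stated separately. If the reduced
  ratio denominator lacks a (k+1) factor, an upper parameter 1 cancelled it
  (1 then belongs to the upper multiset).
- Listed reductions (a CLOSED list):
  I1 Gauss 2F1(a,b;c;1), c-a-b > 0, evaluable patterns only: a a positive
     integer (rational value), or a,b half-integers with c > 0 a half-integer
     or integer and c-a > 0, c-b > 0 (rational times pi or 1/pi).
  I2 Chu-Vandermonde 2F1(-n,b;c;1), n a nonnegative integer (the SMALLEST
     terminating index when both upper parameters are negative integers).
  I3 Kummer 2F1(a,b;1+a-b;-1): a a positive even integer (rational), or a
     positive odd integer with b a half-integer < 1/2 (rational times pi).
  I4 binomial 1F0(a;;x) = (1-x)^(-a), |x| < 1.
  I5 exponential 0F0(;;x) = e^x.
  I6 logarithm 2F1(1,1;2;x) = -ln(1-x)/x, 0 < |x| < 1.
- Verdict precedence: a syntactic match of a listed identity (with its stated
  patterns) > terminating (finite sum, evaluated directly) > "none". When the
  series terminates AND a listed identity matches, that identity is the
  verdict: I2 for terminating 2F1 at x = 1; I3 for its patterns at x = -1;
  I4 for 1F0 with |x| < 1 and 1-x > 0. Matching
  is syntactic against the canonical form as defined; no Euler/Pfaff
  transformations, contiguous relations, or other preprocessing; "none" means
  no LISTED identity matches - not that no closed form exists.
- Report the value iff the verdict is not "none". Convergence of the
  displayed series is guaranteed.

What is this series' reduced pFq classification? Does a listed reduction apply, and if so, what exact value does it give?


Classification (C = -1): 0F0 with upper {-}, lower {-}, argument x = 1/2. Verdict: exponential (I5) matches (the 0F0 exponential series at x = 1/2). Sum: (-1) * e^(1/2).

The tell: x = (1/2) and the constant factors (C = -1) combine into one prefactor.
Term ratio: r(k) = (1/2) * 1 / [(k+1)] - rational in k. x = (1/2); t_0 = -1; negate the roots.


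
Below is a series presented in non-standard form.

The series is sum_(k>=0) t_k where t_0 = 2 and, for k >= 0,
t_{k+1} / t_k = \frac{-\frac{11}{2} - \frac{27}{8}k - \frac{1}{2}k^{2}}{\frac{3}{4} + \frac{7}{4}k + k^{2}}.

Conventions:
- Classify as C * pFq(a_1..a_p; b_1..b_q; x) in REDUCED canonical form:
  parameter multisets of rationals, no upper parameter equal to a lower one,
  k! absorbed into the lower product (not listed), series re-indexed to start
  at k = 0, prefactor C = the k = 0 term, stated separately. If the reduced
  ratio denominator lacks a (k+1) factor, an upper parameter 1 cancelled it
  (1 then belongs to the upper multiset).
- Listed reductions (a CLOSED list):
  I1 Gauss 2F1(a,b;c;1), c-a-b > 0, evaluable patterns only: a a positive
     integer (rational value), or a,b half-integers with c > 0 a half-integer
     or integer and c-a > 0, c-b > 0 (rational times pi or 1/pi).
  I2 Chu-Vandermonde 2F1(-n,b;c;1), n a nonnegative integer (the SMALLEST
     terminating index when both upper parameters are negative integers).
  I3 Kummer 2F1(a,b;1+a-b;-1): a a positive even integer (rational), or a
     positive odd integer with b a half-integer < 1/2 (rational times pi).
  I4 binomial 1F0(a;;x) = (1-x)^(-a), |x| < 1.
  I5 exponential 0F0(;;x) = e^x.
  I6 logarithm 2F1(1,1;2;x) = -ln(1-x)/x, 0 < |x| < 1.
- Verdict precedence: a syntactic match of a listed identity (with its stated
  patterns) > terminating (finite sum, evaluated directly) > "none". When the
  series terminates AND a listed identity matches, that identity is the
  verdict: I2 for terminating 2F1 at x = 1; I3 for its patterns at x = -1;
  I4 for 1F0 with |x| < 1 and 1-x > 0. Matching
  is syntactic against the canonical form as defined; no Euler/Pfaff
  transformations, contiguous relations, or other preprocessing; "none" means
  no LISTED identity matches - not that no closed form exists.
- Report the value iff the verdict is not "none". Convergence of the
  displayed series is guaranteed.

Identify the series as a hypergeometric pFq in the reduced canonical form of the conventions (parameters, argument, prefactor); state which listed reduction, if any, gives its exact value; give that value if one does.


With C = 2: the canonical form is 2F1(\frac{11}{4}, 4; \frac{3}{4}; -\frac{1}{2}). Verdict: none - at argument -\frac{1}{2} the multisets {\frac{11}{4}, 4} ; {\frac{3}{4}} match no listed identity.

Structural cue: from the first term 2: roots of the ratio polynomials (C = 2) are the negated parameters.
Term ratio: r(k) = -\frac{1}{2} * (k+\frac{11}{4}) (k+4) / [(k+\frac{3}{4}) (k+1)] ; factor over Q: parameters, x = -\frac{1}{2}, and C = 2.


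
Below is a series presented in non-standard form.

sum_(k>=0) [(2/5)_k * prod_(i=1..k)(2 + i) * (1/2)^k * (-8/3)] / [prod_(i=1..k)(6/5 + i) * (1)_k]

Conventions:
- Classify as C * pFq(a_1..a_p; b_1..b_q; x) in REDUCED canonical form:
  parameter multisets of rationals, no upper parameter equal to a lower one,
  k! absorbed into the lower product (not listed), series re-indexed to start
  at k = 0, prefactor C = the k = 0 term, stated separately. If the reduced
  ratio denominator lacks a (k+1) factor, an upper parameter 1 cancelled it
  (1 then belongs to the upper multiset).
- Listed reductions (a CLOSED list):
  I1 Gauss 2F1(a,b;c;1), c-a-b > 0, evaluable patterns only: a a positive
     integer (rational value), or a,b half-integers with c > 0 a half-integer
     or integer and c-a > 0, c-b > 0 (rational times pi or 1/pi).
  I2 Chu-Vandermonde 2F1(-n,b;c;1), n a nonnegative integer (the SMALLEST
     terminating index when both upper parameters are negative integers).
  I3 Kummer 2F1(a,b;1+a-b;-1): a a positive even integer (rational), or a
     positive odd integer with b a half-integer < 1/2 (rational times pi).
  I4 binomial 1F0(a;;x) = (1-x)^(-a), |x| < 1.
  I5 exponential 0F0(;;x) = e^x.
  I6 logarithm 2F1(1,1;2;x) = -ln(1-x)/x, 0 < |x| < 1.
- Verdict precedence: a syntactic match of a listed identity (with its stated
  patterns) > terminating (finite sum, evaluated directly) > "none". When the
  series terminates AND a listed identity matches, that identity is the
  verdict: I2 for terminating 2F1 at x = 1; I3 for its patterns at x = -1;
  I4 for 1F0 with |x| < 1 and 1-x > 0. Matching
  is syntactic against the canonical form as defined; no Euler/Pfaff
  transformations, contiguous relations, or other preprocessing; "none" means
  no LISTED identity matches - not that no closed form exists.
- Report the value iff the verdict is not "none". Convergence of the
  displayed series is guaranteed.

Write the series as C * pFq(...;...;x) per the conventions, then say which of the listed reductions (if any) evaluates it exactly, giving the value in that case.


Classification (C = -8/3): 2F1 with upper {2/5, 3}, lower {11/5}, argument x = 1/2. Verdict: none - at argument 1/2 the multisets {2/5, 3} ; {11/5} match no listed identity.

First insight: t_0 being -8/3, (1)_k (prefactor -8/3) is k! itself.
Term ratio: r(k) = (1/2) * (k+2/5) (k+3) / [(k+11/5) (k+1)] - poly over poly, x = (1/2) from leading terms; C = -8/3 at k = 0.


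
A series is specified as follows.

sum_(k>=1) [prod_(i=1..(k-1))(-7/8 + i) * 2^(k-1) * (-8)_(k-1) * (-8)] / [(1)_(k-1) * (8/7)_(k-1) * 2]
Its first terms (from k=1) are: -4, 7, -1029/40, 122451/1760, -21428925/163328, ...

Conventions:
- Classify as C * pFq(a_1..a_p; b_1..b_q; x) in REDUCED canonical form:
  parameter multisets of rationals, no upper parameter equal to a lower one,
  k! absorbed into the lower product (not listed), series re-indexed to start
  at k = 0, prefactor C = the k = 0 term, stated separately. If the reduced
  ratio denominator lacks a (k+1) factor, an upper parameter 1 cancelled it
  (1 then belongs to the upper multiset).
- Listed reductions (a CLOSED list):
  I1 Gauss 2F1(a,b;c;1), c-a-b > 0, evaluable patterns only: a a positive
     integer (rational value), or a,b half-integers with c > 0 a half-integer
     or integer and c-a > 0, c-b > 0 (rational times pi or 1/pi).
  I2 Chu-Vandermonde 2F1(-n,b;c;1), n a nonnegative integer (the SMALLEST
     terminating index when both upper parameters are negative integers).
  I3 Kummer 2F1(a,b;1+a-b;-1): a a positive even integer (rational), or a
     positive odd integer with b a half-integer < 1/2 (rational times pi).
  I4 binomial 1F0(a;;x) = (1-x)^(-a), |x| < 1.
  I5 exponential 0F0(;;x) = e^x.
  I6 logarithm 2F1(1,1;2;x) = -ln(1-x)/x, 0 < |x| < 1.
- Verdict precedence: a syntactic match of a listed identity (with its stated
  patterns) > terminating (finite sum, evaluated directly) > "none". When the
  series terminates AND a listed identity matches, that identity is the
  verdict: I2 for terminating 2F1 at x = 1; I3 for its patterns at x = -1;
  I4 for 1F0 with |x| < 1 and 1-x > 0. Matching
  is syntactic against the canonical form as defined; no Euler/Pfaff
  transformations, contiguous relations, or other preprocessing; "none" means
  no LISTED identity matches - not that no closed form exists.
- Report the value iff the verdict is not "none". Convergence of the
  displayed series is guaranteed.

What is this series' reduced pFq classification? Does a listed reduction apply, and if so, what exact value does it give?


Canonical form: C = -4 times 2F1 with upper {-8, 1/8}, lower {8/7}, x = 2. Verdict: terminating - no listed pattern fits, but -8 in the upper list cuts the series at k = 8; direct evaluation. Its exact value is -77004478343/28766633984.

Structural cue: x = 2 and the running product (C = -4) telescopes to a rising factorial.
Term ratio: r(k) = 2 * (k-8) (k+1/8) / [(k+8/7) (k+1)] - poly over poly, x = 2 from leading terms; C = -4 at k = 0.


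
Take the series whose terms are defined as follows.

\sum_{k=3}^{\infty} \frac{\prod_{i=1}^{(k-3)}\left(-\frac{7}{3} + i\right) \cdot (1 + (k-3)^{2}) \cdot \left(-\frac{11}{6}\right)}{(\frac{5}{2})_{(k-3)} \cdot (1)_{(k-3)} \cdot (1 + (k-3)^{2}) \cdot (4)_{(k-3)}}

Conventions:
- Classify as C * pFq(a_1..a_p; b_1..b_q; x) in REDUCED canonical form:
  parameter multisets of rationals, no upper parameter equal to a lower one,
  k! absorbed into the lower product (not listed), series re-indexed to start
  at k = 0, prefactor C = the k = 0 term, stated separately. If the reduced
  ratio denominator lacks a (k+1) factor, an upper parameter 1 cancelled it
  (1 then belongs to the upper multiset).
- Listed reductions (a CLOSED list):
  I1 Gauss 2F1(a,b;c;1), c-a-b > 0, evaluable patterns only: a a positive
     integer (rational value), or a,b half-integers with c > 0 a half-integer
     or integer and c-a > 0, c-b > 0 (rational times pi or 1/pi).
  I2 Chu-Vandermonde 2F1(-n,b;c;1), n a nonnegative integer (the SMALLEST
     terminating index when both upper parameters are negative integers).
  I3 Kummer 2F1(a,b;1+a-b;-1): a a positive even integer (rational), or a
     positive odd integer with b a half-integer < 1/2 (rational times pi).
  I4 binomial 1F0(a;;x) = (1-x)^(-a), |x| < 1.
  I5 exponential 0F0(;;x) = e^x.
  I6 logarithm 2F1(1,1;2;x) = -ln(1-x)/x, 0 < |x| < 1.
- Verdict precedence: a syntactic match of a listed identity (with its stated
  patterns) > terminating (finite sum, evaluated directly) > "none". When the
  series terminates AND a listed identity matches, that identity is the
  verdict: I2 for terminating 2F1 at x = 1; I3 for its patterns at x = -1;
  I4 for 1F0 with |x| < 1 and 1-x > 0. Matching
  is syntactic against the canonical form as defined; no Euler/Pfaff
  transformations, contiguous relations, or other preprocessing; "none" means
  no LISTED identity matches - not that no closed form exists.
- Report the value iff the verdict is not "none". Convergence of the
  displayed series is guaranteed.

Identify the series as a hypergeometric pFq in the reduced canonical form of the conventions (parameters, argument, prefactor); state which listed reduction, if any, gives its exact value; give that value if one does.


Canonical form: C = -\frac{11}{6} times 1F2 with upper {-\frac{4}{3}}, lower {\frac{5}{2}, 4}, x = 1. Verdict: none. Every listed pattern misses the 1F2 form at 1, upper {-\frac{4}{3}}.

Key observation: t_0 being -\frac{11}{6}, (1)_k (prefactor -11/6) is k! itself.
Term ratio: r(k) = 1 * (k-\frac{4}{3}) / [(k+\frac{5}{2}) (k+4) (k+1)] - rational in k. x = 1; t_0 = -\frac{11}{6}; negate the roots.


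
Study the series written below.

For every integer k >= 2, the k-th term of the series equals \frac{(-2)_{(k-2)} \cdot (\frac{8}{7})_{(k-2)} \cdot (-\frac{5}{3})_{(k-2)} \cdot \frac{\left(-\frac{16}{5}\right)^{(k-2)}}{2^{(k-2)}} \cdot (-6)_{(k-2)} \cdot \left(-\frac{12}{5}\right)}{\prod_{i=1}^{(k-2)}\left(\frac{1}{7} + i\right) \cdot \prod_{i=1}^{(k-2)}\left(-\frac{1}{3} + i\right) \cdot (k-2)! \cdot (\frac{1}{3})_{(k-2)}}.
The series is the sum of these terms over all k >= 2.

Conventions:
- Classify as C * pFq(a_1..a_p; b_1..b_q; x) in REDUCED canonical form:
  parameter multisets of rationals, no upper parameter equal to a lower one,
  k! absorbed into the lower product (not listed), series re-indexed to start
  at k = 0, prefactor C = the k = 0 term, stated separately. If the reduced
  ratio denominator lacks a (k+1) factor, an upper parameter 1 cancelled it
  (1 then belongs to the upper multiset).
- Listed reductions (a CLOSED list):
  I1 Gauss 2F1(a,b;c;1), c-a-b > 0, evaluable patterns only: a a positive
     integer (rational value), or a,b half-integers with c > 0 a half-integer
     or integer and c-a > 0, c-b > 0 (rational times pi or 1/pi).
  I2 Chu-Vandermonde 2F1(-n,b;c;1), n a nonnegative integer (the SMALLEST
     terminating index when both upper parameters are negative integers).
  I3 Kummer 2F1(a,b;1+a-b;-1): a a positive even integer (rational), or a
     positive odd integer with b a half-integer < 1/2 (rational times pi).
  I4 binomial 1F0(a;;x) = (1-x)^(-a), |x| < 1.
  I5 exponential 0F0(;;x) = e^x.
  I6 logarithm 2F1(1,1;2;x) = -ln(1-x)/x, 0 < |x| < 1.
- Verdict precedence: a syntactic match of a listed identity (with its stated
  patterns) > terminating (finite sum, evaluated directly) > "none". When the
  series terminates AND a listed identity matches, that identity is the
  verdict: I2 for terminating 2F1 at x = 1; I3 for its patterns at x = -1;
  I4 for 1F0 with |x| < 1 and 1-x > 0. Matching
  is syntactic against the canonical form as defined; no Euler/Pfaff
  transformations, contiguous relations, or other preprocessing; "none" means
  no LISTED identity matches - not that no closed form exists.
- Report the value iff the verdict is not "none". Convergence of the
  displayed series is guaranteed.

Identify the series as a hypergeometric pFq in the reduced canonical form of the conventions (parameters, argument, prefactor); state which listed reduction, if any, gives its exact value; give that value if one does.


At argument -\frac{8}{5}: a 3F2 with upper {-6, -2, -\frac{5}{3}}, lower {\frac{1}{3}, \frac{2}{3}}, scaled by C = -\frac{12}{5}. Verdict: terminating - the sum ends at index 2 because -2 is a negative integer; exact evaluation follows. Hence: -\frac{19068}{25}.

The tell: from the first term -\frac{12}{5}: the two k-th powers (C = -12/5) combine into one argument.
Ratio: r(k) = -\frac{8}{5} * (k-6) (k-2) (k-\frac{5}{3}) / [(k+\frac{1}{3}) (k+\frac{2}{3}) (k+1)] - rational in k, leading ratio -\frac{8}{5}; with t_0 = -\frac{12}{5}, classification follows.
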